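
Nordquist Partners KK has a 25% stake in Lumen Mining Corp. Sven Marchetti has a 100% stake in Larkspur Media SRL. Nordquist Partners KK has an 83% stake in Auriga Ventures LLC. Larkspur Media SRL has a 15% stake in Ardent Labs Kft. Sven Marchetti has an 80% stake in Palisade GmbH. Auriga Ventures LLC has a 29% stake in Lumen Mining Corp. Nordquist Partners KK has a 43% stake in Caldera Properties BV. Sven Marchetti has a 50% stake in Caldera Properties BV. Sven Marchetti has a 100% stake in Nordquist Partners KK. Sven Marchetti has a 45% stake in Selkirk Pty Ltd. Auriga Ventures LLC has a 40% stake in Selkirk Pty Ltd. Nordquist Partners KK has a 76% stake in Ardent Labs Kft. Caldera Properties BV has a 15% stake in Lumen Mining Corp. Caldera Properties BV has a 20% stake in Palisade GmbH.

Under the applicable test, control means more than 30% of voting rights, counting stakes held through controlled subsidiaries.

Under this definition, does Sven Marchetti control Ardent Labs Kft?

Yes

Sven holds 100% of Larkspur, so Sven controls Larkspur.
Sven holds 100% of Nordquist, so Sven controls Nordquist.
Nordquist and Larkspur together hold 76% + 15% = 91% of Ardent, so Sven controls Ardent.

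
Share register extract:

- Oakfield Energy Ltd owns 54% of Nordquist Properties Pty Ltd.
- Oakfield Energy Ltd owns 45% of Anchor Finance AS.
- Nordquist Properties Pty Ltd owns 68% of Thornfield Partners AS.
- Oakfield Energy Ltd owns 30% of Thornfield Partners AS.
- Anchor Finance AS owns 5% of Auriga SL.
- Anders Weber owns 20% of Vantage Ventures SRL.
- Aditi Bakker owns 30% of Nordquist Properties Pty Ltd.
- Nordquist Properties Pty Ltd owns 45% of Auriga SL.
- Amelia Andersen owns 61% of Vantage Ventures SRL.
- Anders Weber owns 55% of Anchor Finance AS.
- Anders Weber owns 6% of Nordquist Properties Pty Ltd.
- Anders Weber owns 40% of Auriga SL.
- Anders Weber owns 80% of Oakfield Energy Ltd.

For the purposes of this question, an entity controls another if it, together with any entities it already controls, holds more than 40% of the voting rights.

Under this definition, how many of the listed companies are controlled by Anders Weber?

5

Anders holds 80% of Oakfield, so Anders controls Oakfield.
Oakfield and Anders together hold 54% + 6% = 60% of Nordquist, so Anders controls Nordquist.
Oakfield and Anders together hold 45% + 55% = 100% of Anchor, so Anders controls Anchor.
Oakfield and Nordquist together hold 30% + 68% = 98% of Thornfield, so Anders controls Thornfield.
Nordquist and Anders and Anchor together hold 45% + 40% + 5% = 90% of Auriga, so Anders controls Auriga.
No other company's threshold is met.
Anders controls 5 companies.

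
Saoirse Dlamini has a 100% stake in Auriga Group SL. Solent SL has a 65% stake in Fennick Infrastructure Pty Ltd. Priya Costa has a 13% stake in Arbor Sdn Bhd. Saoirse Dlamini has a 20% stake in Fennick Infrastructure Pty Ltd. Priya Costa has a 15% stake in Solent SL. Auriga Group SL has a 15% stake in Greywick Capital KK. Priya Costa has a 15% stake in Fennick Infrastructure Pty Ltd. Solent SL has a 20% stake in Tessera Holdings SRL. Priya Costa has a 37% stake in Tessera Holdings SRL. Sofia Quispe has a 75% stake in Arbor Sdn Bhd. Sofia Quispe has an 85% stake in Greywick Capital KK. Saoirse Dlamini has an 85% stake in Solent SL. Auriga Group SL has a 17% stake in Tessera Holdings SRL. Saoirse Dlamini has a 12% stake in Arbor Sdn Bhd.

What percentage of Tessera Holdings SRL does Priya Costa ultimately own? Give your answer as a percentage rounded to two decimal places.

40.00%

Priya reaches Tessera along 2 paths.
Direct stake: 37% = 37%.
Via Solent: 15% × 20% = 3%.
Total: 37% + 3% = 40%.
Rounded: 40.00%.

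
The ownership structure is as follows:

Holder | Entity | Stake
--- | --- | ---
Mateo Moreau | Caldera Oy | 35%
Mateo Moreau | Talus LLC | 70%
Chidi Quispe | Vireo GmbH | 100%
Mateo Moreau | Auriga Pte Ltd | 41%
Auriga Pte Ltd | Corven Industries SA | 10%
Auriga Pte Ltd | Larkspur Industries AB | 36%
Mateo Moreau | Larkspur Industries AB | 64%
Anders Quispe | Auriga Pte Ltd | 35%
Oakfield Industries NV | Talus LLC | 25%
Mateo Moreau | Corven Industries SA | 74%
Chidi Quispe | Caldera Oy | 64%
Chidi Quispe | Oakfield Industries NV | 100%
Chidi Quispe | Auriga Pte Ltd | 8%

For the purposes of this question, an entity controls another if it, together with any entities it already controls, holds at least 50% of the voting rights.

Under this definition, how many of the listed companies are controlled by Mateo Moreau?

3

Mateo holds 70% of Talus, so Mateo controls Talus.
Mateo holds 74% of Corven, so Mateo controls Corven.
Mateo holds 64% of Larkspur, so Mateo controls Larkspur.
No other company's threshold is met.
Mateo controls 3 companies.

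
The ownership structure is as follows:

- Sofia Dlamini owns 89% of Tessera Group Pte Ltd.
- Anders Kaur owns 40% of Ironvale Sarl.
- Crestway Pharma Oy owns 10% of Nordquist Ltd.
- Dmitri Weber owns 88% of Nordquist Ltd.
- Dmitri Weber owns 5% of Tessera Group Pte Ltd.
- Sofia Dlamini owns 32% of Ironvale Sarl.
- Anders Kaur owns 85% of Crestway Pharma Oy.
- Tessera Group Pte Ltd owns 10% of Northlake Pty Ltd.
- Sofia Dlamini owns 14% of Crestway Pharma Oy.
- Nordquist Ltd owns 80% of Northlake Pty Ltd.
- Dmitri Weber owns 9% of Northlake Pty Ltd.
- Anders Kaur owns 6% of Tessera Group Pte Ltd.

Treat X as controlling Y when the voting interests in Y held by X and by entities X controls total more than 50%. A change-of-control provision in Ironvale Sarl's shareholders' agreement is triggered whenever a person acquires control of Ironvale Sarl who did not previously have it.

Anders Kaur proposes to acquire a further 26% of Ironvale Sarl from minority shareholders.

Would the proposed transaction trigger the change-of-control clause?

Yes

The purchase changes only Anders's holdings, so Anders is the only person who could newly come to control Ironvale.
Anders holds 85% of Crestway, so Anders controls Crestway.
In Ironvale, Anders's side holds only 40%, not > 50%.
So before the transaction, Anders does not control Ironvale.
After the purchase, Anders's direct stake in Ironvale rises to 40% + 26% = 66%.
Anders holds 66% of Ironvale, so Anders controls Ironvale.
Anders did not control Ironvale before and does after, so the clause is triggered.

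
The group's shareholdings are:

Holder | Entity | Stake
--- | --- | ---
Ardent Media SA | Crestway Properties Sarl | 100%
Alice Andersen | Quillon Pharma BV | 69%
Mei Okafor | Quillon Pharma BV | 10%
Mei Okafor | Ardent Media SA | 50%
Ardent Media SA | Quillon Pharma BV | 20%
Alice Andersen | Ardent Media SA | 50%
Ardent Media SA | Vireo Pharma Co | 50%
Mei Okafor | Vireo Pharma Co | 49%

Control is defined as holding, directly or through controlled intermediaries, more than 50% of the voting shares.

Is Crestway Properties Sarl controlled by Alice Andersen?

Alice holds 69% of Quillon, so Alice controls Quillon.
Neither Alice nor any entity Alice controls holds any voting interest in Crestway.
So Alice does not control Crestway.

No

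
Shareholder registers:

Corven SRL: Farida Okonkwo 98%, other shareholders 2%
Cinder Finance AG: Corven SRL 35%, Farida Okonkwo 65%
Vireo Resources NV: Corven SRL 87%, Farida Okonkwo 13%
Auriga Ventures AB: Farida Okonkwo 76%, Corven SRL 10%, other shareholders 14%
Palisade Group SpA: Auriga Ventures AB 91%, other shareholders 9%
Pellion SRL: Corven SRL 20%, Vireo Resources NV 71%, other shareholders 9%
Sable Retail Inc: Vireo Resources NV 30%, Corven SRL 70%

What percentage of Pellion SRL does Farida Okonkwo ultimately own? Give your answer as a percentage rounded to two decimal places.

89.36%

Farida reaches Pellion along 3 paths.
Via Corven: 98% × 20% = 19.6%.
Via Corven → Vireo: 98% × 87% × 71% = 60.5346%.
Via Vireo: 13% × 71% = 9.23%.
Total: 19.6% + 60.5346% + 9.23% = 89.3646%.
Rounded: 89.36%.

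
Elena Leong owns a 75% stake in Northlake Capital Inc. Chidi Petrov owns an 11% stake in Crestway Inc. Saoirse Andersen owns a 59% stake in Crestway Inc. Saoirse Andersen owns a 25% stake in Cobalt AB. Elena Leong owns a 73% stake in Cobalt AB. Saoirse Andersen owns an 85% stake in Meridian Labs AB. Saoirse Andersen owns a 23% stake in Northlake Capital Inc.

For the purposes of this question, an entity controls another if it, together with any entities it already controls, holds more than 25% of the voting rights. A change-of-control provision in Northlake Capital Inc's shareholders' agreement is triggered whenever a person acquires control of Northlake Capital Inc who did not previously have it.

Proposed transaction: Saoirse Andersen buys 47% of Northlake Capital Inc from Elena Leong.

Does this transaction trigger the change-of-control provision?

Yes

The purchase adds only to Saoirse's holdings (Elena's stake shrinks), so Saoirse is the only person who could newly come to control Northlake.
Saoirse holds 59% of Crestway, so Saoirse controls Crestway.
Saoirse holds 85% of Meridian, so Saoirse controls Meridian.
In Northlake, Saoirse's side holds only 23%, not > 25%.
So before the transaction, Saoirse does not control Northlake.
After the purchase, Saoirse's direct stake in Northlake rises to 23% + 47% = 70%, and Elena's stake falls to 28%.
Saoirse holds 70% of Northlake, so Saoirse controls Northlake.
Saoirse did not control Northlake before and does after, so the clause is triggered.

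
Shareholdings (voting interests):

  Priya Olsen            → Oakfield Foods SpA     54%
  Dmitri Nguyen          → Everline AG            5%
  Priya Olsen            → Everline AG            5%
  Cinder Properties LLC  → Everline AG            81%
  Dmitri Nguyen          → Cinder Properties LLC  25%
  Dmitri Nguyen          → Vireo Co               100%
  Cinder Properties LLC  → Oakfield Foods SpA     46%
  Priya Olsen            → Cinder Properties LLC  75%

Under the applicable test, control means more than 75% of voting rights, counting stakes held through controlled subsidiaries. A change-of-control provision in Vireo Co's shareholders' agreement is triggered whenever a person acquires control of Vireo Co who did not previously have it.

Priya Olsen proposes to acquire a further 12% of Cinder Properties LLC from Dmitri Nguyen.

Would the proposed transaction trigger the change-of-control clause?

The purchase adds only to Priya's holdings (Dmitri's stake shrinks), so Priya is the only person who could newly come to control Vireo.
Priya's largest direct stake is 75% in Cinder, which does not meet the threshold, so Priya controls no company.
Neither Priya nor any entity Priya controls holds any voting interest in Vireo.
So before the transaction, Priya does not control Vireo.
After the purchase, Priya's direct stake in Cinder rises to 75% + 12% = 87%, and Dmitri's stake falls to 13%.
Priya holds 87% of Cinder, so Priya controls Cinder.
Cinder and Priya together hold 81% + 5% = 86% of Everline, so Priya controls Everline.
Cinder and Priya together hold 46% + 54% = 100% of Oakfield, so Priya controls Oakfield.
After the transaction, neither Priya nor any entity Priya controls holds a voting interest in Vireo, so Priya still does not control it.
No new person acquires control, so the clause is not triggered.

No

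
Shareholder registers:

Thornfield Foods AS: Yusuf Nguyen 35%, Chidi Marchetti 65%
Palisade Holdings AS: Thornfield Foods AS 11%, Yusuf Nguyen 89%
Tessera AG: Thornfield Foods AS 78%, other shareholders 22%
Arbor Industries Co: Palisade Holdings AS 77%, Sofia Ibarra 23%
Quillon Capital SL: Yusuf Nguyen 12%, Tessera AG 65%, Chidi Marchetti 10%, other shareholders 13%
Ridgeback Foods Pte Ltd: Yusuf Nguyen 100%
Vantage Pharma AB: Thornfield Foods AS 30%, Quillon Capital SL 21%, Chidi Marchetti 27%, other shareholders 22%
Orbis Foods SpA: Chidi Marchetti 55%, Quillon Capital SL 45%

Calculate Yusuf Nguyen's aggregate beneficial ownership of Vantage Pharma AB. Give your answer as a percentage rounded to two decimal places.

16.75%

Yusuf reaches Vantage along 3 paths.
Via Thornfield: 35% × 30% = 10.5%.
Via Quillon: 12% × 21% = 2.52%.
Via Thornfield → Tessera → Quillon: 35% × 78% × 65% × 21% = 3.72645%.
Total: 10.5% + 2.52% + 3.72645% = 16.74645%.
Rounded: 16.75%.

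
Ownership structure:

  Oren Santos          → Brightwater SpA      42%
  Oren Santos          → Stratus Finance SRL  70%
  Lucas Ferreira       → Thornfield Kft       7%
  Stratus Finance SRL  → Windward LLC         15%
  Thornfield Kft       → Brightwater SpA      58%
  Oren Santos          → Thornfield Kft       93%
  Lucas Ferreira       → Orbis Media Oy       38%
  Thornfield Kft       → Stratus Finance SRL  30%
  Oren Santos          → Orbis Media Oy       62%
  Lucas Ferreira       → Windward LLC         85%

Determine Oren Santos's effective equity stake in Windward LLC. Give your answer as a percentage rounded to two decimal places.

Oren reaches Windward along 2 paths.
Via Stratus: 70% × 15% = 10.5%.
Via Thornfield → Stratus: 93% × 30% × 15% = 4.185%.
Total: 10.5% + 4.185% = 14.685%.
Rounded: 14.69%.

14.69%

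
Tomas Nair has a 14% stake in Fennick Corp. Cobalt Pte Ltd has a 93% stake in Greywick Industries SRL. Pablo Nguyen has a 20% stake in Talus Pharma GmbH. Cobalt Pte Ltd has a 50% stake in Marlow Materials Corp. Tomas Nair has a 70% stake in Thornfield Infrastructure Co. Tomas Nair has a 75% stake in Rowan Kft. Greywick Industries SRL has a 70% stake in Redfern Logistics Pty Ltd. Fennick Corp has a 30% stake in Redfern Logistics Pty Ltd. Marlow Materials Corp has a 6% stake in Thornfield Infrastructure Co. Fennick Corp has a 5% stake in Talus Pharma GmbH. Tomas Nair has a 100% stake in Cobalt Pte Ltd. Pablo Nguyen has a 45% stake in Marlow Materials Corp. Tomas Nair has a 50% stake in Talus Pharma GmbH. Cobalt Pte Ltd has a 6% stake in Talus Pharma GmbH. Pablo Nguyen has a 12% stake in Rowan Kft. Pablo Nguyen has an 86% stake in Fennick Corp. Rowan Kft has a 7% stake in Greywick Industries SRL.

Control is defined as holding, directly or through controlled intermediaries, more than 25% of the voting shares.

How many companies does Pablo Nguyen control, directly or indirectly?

3

Pablo holds 86% of Fennick, so Pablo controls Fennick.
Pablo holds 45% of Marlow, so Pablo controls Marlow.
Fennick holds 30% of Redfern, so Pablo controls Redfern.
No other company's threshold is met.
Pablo controls 3 companies.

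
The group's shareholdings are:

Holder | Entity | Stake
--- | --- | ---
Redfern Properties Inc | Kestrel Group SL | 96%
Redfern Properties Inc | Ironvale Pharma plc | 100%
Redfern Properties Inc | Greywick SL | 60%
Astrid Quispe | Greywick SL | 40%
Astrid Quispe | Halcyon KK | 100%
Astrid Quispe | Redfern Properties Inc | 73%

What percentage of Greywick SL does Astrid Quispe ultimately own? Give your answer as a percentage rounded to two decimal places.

Astrid reaches Greywick along 2 paths.
Direct stake: 40% = 40%.
Via Redfern: 73% × 60% = 43.8%.
Total: 40% + 43.8% = 83.8%.
Rounded: 83.80%.

83.80%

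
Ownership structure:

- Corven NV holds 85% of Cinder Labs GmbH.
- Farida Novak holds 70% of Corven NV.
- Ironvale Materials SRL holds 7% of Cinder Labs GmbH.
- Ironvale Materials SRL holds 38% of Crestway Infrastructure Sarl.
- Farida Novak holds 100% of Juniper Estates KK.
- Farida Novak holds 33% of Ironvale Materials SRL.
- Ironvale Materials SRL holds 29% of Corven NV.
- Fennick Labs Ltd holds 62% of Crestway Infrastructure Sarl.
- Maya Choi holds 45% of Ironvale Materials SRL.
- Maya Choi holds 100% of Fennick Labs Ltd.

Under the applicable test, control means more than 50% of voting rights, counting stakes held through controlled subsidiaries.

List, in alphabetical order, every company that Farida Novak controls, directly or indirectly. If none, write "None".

Cinder Labs GmbH, Corven NV, Juniper Estates KK

Farida holds 70% of Corven, so Farida controls Corven.
Farida holds 100% of Juniper, so Farida controls Juniper.
Corven holds 85% of Cinder, so Farida controls Cinder.
No other company's threshold is met.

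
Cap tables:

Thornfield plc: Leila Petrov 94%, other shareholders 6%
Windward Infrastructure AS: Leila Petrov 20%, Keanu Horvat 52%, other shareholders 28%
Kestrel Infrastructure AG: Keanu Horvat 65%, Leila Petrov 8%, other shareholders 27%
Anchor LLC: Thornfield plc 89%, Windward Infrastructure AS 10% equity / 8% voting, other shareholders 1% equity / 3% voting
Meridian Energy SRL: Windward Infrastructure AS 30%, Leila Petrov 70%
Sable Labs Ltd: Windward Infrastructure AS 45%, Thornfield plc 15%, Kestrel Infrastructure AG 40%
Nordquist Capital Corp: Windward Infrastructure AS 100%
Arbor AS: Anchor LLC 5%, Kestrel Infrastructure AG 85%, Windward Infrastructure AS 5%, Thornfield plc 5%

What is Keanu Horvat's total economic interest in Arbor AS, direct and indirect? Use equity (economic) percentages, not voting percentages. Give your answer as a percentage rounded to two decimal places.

Keanu reaches Arbor along 3 paths.
Via Windward → Anchor: 52% × 10% × 5% = 0.26%.
Via Kestrel: 65% × 85% = 55.25%.
Via Windward: 52% × 5% = 2.6%.
Total: 0.26% + 55.25% + 2.6% = 58.11%.

58.11%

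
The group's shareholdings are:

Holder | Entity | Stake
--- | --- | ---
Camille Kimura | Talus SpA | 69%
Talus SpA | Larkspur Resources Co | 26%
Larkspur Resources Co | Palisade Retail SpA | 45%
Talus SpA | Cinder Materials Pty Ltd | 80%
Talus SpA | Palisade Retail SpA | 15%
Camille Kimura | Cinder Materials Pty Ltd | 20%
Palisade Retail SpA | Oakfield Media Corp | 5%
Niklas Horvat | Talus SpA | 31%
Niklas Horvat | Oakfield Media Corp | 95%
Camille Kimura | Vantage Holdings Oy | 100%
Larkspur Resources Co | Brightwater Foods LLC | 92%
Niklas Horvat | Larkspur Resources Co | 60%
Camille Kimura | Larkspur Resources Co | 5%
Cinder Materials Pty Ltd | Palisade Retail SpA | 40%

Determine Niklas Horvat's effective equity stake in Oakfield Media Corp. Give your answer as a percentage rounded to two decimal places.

Niklas reaches Oakfield along 5 paths.
Direct stake: 95% = 95%.
Via Talus → Cinder → Palisade: 31% × 80% × 40% × 5% = 0.496%.
Via Talus → Larkspur → Palisade: 31% × 26% × 45% × 5% = 0.18135%.
Via Larkspur → Palisade: 60% × 45% × 5% = 1.35%.
Via Talus → Palisade: 31% × 15% × 5% = 0.2325%.
Total: 95% + 0.496% + 0.18135% + 1.35% + 0.2325% = 97.25985%.
Rounded: 97.26%.

97.26%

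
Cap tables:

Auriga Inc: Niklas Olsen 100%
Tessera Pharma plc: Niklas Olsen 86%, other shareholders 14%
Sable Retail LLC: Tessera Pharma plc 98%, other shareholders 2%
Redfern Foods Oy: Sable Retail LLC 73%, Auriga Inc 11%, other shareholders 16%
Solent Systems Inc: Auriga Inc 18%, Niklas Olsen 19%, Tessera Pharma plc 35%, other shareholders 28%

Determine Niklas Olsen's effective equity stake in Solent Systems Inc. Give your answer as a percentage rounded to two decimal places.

67.10%

Niklas reaches Solent along 3 paths.
Via Auriga: 100% × 18% = 18%.
Direct stake: 19% = 19%.
Via Tessera: 86% × 35% = 30.1%.
Total: 18% + 19% + 30.1% = 67.1%.
Rounded: 67.10%.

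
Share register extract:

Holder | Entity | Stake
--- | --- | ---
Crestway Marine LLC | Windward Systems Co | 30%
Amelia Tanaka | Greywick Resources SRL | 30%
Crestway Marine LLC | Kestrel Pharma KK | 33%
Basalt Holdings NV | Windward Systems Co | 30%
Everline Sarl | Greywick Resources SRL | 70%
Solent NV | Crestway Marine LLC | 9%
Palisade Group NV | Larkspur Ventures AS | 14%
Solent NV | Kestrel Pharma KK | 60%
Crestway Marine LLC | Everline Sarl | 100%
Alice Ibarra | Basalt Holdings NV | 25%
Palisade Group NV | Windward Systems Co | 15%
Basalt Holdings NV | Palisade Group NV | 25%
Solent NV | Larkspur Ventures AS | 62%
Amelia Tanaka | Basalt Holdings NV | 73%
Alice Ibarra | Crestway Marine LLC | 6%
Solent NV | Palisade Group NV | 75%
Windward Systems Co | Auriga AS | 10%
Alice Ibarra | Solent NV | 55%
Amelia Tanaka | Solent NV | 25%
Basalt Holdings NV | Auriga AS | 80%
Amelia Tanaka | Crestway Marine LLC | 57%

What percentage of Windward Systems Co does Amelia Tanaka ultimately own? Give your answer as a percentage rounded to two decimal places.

Amelia reaches Windward along 5 paths.
Via Basalt: 73% × 30% = 21.9%.
Via Basalt → Palisade: 73% × 25% × 15% = 2.7375%.
Via Solent → Palisade: 25% × 75% × 15% = 2.8125%.
Via Crestway: 57% × 30% = 17.1%.
Via Solent → Crestway: 25% × 9% × 30% = 0.675%.
Total: 21.9% + 2.7375% + 2.8125% + 17.1% + 0.675% = 45.225%.
Rounded: 45.23%.

45.23%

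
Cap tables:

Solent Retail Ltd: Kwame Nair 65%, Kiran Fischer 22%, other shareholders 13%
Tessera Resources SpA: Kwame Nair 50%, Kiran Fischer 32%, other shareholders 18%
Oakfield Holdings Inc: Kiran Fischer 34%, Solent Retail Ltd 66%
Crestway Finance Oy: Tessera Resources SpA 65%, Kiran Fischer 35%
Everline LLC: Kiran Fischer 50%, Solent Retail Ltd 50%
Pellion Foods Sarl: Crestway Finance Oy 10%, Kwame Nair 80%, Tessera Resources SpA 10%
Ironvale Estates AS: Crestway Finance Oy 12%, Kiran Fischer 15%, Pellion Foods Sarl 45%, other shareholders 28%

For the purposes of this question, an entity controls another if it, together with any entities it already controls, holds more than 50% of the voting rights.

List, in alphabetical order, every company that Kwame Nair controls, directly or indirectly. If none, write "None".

Kwame holds 65% of Solent, so Kwame controls Solent.
Solent holds 66% of Oakfield, so Kwame controls Oakfield.
Kwame holds 80% of Pellion, so Kwame controls Pellion.
No other company's threshold is met.

Oakfield Holdings Inc, Pellion Foods Sarl, Solent Retail Ltd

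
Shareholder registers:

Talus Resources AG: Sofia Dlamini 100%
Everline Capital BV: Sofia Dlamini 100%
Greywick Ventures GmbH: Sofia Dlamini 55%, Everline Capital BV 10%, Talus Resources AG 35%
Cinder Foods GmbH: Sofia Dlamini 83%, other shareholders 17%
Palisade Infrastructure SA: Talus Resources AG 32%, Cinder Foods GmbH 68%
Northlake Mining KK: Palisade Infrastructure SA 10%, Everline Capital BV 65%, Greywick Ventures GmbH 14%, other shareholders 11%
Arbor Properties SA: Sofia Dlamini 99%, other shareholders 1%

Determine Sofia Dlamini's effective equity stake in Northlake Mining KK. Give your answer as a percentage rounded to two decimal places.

87.84%

Sofia reaches Northlake along 6 paths.
Via Talus → Palisade: 100% × 32% × 10% = 3.2%.
Via Cinder → Palisade: 83% × 68% × 10% = 5.644%.
Via Everline: 100% × 65% = 65%.
Via Greywick: 55% × 14% = 7.7%.
Via Everline → Greywick: 100% × 10% × 14% = 1.4%.
Via Talus → Greywick: 100% × 35% × 14% = 4.9%.
Total: 3.2% + 5.644% + 65% + 7.7% + 1.4% + 4.9% = 87.844%.
Rounded: 87.84%.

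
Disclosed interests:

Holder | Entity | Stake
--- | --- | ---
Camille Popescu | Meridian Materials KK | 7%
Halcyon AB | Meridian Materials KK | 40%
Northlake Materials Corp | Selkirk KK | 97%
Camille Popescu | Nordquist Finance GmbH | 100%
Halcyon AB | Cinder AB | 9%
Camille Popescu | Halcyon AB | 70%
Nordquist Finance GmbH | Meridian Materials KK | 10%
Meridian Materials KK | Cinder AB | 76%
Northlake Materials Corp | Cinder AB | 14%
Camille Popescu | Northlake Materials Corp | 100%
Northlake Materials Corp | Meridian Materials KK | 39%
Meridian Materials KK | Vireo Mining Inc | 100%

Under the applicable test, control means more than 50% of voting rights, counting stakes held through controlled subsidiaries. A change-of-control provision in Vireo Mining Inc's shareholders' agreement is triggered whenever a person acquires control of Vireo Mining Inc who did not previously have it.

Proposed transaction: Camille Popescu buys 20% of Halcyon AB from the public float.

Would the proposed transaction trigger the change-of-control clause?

No

The purchase changes only Camille's holdings, so Camille is the only person who could newly come to control Vireo.
Camille holds 100% of Northlake, so Camille controls Northlake.
Camille holds 100% of Nordquist, so Camille controls Nordquist.
Camille holds 70% of Halcyon, so Camille controls Halcyon.
Camille and Halcyon and Northlake and Nordquist together hold 7% + 40% + 39% + 10% = 96% of Meridian, so Camille controls Meridian.
Meridian holds 100% of Vireo, so Camille controls Vireo.
So Camille already controls Vireo before the transaction.
After the purchase, Camille's direct stake in Halcyon rises to 70% + 20% = 90%.
Camille controlled Vireo already, so this is not a new person acquiring control; every other person's position is unchanged or reduced.
No new person acquires control, so the clause is not triggered.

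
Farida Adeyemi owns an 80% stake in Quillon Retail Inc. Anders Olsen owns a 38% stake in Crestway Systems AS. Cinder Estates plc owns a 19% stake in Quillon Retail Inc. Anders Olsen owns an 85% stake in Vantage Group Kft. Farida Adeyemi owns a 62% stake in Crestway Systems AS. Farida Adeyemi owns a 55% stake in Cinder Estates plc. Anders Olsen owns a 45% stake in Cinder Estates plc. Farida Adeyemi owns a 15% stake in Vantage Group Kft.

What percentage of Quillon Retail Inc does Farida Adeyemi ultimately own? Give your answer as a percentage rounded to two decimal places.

Farida reaches Quillon along 2 paths.
Direct stake: 80% = 80%.
Via Cinder: 55% × 19% = 10.45%.
Total: 80% + 10.45% = 90.45%.

90.45%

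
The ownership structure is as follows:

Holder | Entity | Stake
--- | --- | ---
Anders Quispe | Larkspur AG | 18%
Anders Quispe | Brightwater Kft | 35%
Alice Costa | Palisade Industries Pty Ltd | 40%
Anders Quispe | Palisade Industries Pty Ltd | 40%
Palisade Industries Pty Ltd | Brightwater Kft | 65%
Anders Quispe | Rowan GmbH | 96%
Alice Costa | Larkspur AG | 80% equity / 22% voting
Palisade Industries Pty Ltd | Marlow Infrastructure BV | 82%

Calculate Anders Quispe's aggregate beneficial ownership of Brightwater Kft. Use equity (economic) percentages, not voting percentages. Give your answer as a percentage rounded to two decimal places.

Anders reaches Brightwater along 2 paths.
Via Palisade: 40% × 65% = 26%.
Direct stake: 35% = 35%.
Total: 26% + 35% = 61%.
Rounded: 61.00%.

61.00%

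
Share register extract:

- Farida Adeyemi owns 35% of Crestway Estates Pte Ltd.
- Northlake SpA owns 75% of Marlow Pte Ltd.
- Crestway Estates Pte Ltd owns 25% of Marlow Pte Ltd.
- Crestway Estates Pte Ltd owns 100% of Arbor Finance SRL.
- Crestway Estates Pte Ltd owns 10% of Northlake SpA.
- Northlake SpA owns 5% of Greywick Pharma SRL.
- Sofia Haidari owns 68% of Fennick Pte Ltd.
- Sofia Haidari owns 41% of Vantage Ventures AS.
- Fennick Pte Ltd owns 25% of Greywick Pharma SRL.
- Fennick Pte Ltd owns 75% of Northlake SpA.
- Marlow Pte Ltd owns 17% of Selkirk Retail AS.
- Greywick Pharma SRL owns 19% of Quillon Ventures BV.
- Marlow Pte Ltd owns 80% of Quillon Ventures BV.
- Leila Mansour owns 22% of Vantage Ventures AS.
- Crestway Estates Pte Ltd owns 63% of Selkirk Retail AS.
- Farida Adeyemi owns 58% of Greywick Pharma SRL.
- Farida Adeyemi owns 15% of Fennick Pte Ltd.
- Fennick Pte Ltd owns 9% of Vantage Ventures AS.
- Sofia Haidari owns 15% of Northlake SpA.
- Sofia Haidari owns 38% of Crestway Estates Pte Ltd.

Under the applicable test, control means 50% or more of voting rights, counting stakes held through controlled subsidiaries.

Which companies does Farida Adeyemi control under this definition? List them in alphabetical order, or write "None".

Greywick Pharma SRL

Farida holds 58% of Greywick, so Farida controls Greywick.
No other company's threshold is met.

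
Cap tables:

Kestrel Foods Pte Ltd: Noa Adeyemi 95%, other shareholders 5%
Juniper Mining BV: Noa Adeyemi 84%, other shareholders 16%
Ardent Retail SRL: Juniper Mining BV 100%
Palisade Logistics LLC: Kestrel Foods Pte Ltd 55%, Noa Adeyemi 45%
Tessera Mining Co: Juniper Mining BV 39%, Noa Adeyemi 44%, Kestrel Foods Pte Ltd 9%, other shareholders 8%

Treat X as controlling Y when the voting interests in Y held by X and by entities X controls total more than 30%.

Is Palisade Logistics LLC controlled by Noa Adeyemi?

Yes

Noa holds 95% of Kestrel, so Noa controls Kestrel.
Kestrel and Noa together hold 55% + 45% = 100% of Palisade, so Noa controls Palisade.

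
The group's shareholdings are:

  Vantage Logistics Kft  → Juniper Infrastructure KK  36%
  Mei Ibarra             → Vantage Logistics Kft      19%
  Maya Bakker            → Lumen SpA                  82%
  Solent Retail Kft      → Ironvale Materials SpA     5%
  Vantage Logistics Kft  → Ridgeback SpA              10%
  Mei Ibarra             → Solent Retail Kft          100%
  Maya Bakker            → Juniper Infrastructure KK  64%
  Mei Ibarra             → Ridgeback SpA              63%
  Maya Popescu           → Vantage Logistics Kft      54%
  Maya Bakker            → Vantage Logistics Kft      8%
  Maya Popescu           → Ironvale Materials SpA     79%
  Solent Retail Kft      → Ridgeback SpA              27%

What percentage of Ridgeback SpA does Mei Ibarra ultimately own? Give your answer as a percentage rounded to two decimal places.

91.90%

Mei reaches Ridgeback along 3 paths.
Via Solent: 100% × 27% = 27%.
Direct stake: 63% = 63%.
Via Vantage: 19% × 10% = 1.9%.
Total: 27% + 63% + 1.9% = 91.9%.
Rounded: 91.90%.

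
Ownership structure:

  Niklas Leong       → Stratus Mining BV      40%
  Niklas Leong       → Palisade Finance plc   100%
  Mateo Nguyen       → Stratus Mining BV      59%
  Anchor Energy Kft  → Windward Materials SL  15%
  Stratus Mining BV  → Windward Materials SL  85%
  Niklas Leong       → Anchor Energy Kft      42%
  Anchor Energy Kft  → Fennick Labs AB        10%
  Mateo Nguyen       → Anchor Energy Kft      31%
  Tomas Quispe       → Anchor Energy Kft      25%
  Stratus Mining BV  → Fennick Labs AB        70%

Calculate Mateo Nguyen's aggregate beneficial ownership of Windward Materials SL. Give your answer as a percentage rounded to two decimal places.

Mateo reaches Windward along 2 paths.
Via Anchor: 31% × 15% = 4.65%.
Via Stratus: 59% × 85% = 50.15%.
Total: 4.65% + 50.15% = 54.8%.
Rounded: 54.80%.

54.80%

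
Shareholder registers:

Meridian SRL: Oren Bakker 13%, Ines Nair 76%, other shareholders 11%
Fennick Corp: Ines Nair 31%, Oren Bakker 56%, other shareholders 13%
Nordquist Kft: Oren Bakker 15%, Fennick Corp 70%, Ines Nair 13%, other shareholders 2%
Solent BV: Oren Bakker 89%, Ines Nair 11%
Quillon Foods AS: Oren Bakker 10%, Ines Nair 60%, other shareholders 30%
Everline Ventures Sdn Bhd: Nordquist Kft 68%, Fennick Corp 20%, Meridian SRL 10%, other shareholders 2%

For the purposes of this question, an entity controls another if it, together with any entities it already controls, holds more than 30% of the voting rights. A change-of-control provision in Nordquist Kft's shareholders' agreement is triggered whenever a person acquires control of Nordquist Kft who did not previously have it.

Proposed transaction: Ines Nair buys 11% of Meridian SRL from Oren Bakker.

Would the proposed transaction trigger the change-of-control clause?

No

The purchase adds only to Ines's holdings (Oren's stake shrinks), so Ines is the only person who could newly come to control Nordquist.
Ines holds 31% of Fennick, so Ines controls Fennick.
Fennick and Ines together hold 70% + 13% = 83% of Nordquist, so Ines controls Nordquist.
So Ines already controls Nordquist before the transaction.
After the purchase, Ines's direct stake in Meridian rises to 76% + 11% = 87%, and Oren's stake falls to 2%.
Ines controlled Nordquist already, so this is not a new person acquiring control; every other person's position is unchanged or reduced.
No new person acquires control, so the clause is not triggered.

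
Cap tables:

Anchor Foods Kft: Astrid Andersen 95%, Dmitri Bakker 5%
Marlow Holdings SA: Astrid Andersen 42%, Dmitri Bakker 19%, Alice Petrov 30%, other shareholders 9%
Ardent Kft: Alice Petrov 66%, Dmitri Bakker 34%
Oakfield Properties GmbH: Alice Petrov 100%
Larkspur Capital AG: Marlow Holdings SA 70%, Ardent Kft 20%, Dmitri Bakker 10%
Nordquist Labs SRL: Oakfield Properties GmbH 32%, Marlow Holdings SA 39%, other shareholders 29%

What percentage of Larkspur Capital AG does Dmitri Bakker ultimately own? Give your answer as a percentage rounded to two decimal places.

Dmitri reaches Larkspur along 3 paths.
Via Marlow: 19% × 70% = 13.3%.
Via Ardent: 34% × 20% = 6.8%.
Direct stake: 10% = 10%.
Total: 13.3% + 6.8% + 10% = 30.1%.
Rounded: 30.10%.

30.10%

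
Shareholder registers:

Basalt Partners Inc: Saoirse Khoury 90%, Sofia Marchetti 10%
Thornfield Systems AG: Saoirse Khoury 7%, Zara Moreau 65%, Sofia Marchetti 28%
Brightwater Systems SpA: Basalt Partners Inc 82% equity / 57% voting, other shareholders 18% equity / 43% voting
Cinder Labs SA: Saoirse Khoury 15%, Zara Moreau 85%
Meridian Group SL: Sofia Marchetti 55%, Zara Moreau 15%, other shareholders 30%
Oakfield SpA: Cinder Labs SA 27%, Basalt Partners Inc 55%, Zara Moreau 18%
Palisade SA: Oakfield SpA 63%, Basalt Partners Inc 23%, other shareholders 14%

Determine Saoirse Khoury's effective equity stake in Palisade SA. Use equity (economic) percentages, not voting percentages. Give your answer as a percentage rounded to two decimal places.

Saoirse reaches Palisade along 3 paths.
Via Cinder → Oakfield: 15% × 27% × 63% = 2.5515%.
Via Basalt → Oakfield: 90% × 55% × 63% = 31.185%.
Via Basalt: 90% × 23% = 20.7%.
Total: 2.5515% + 31.185% + 20.7% = 54.4365%.
Rounded: 54.44%.

54.44%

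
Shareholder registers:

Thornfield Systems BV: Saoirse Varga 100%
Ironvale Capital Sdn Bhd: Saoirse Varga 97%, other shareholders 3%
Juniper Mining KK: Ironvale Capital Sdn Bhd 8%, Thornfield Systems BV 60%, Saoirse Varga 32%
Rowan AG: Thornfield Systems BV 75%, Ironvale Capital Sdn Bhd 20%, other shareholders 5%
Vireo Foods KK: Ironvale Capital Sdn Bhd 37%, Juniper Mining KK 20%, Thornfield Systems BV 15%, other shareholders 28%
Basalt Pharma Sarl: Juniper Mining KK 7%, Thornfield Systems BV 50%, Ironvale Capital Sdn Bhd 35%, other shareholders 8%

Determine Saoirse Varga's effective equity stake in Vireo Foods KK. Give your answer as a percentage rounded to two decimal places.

Saoirse reaches Vireo along 5 paths.
Via Ironvale: 97% × 37% = 35.89%.
Via Ironvale → Juniper: 97% × 8% × 20% = 1.552%.
Via Thornfield → Juniper: 100% × 60% × 20% = 12%.
Via Juniper: 32% × 20% = 6.4%.
Via Thornfield: 100% × 15% = 15%.
Total: 35.89% + 1.552% + 12% + 6.4% + 15% = 70.842%.
Rounded: 70.84%.

70.84%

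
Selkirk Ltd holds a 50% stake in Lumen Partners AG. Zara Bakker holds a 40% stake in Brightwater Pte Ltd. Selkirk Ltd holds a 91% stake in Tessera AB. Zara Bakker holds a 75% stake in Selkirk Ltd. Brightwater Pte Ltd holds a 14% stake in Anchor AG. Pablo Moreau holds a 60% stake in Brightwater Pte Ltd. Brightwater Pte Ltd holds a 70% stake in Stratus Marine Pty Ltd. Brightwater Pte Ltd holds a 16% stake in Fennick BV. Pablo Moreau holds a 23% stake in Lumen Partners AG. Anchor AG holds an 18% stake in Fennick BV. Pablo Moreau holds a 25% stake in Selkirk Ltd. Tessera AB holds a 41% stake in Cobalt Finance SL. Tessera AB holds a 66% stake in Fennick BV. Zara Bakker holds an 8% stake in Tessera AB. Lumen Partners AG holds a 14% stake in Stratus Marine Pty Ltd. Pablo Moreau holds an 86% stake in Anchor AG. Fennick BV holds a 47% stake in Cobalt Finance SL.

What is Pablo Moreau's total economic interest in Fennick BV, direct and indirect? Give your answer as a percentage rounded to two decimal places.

41.61%

Pablo reaches Fennick along 4 paths.
Via Anchor: 86% × 18% = 15.48%.
Via Brightwater → Anchor: 60% × 14% × 18% = 1.512%.
Via Selkirk → Tessera: 25% × 91% × 66% = 15.015%.
Via Brightwater: 60% × 16% = 9.6%.
Total: 15.48% + 1.512% + 15.015% + 9.6% = 41.607%.
Rounded: 41.61%.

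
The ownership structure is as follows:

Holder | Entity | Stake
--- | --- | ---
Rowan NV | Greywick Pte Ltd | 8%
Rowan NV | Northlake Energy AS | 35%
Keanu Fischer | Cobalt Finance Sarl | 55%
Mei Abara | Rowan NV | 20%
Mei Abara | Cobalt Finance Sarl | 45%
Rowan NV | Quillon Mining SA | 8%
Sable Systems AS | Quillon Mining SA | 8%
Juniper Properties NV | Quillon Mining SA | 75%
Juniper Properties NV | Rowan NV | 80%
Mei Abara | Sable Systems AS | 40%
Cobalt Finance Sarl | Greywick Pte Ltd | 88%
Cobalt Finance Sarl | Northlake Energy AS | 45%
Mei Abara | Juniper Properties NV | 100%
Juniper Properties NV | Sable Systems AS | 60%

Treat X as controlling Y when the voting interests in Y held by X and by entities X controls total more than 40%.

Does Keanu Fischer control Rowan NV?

No

Keanu holds 55% of Cobalt, so Keanu controls Cobalt.
Cobalt holds 45% of Northlake, so Keanu controls Northlake.
Cobalt holds 88% of Greywick, so Keanu controls Greywick.
Neither Keanu nor any entity Keanu controls holds any voting interest in Rowan.
So Keanu does not control Rowan.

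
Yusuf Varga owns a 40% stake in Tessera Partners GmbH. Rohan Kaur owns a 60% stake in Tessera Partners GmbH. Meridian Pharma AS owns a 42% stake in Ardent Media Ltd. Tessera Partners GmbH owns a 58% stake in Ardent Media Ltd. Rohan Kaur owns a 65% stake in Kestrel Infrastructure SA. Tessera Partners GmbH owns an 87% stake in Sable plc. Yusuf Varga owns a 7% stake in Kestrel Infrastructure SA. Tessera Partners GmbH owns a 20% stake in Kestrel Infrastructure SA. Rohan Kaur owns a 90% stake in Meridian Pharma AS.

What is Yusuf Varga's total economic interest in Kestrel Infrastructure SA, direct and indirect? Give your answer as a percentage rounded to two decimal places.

Yusuf reaches Kestrel along 2 paths.
Direct stake: 7% = 7%.
Via Tessera: 40% × 20% = 8%.
Total: 7% + 8% = 15%.
Rounded: 15.00%.

15.00%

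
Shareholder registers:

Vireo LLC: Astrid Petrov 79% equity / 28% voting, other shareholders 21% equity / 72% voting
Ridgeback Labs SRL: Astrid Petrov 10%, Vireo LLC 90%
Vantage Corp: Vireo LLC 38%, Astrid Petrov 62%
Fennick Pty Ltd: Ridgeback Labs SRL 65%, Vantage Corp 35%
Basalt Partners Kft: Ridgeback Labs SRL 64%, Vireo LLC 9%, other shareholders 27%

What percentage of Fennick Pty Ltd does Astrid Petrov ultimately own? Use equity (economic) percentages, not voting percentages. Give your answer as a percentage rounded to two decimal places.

84.92%

Astrid reaches Fennick along 4 paths.
Via Ridgeback: 10% × 65% = 6.5%.
Via Vireo → Ridgeback: 79% × 90% × 65% = 46.215%.
Via Vireo → Vantage: 79% × 38% × 35% = 10.507%.
Via Vantage: 62% × 35% = 21.7%.
Total: 6.5% + 46.215% + 10.507% + 21.7% = 84.922%.
Rounded: 84.92%.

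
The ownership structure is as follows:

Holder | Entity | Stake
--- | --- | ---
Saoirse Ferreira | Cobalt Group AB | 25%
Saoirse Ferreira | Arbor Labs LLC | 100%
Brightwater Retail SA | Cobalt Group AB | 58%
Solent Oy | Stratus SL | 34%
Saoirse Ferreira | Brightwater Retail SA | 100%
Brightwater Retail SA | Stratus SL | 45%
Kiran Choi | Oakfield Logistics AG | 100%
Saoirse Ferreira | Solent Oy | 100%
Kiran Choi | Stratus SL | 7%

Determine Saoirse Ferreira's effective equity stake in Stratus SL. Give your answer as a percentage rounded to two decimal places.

Saoirse reaches Stratus along 2 paths.
Via Solent: 100% × 34% = 34%.
Via Brightwater: 100% × 45% = 45%.
Total: 34% + 45% = 79%.
Rounded: 79.00%.

79.00%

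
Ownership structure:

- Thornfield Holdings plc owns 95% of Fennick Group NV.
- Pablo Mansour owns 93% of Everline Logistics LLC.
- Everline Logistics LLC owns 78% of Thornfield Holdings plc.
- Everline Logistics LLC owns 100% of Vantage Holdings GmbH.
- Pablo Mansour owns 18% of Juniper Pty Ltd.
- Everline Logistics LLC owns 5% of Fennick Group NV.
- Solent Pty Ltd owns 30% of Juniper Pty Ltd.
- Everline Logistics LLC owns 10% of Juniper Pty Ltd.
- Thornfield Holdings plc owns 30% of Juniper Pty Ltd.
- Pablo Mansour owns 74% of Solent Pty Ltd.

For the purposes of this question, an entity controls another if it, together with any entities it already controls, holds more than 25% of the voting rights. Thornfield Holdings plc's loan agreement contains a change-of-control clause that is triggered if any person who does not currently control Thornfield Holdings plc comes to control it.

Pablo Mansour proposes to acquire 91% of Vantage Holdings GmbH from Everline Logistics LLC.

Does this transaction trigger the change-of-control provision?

The purchase adds only to Pablo's holdings (Everline's stake shrinks), so Pablo is the only person who could newly come to control Thornfield.
Pablo holds 93% of Everline, so Pablo controls Everline.
Everline holds 78% of Thornfield, so Pablo controls Thornfield.
So Pablo already controls Thornfield before the transaction.
After the purchase, Pablo holds 91% of Vantage directly, and Everline's stake falls to 9%.
Pablo controlled Thornfield already, so this is not a new person acquiring control; every other person's position is unchanged or reduced.
No new person acquires control, so the clause is not triggered.

No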